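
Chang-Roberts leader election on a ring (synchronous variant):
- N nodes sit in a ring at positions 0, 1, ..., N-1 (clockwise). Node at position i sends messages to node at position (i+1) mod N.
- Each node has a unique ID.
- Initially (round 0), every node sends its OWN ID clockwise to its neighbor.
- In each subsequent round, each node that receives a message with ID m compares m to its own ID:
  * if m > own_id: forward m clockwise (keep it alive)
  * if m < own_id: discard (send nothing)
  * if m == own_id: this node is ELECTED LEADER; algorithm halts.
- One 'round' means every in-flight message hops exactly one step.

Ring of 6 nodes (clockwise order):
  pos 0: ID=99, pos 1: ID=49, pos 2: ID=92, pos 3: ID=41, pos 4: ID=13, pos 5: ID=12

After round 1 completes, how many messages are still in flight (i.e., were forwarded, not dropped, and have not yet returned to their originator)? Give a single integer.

Round 1: pos1(id49) recv 99: fwd; pos2(id92) recv 49: drop; pos3(id41) recv 92: fwd; pos4(id13) recv 41: fwd; pos5(id12) recv 13: fwd; pos0(id99) recv 12: drop
After round 1: 4 messages still in flight

Answer: 4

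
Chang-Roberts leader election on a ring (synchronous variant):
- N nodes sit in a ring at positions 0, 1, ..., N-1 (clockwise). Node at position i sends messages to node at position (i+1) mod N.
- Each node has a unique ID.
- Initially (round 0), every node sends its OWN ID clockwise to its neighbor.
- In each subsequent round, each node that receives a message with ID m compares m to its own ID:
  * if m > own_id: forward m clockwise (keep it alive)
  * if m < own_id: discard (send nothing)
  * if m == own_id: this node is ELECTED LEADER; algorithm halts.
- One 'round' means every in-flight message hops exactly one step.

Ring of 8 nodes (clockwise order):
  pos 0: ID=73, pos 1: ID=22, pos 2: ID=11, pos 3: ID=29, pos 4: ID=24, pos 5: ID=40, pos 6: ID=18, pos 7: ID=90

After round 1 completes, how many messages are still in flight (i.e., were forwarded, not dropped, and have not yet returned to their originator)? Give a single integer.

Round 1: pos1(id22) recv 73: fwd; pos2(id11) recv 22: fwd; pos3(id29) recv 11: drop; pos4(id24) recv 29: fwd; pos5(id40) recv 24: drop; pos6(id18) recv 40: fwd; pos7(id90) recv 18: drop; pos0(id73) recv 90: fwd
After round 1: 5 messages still in flight

Answer: 5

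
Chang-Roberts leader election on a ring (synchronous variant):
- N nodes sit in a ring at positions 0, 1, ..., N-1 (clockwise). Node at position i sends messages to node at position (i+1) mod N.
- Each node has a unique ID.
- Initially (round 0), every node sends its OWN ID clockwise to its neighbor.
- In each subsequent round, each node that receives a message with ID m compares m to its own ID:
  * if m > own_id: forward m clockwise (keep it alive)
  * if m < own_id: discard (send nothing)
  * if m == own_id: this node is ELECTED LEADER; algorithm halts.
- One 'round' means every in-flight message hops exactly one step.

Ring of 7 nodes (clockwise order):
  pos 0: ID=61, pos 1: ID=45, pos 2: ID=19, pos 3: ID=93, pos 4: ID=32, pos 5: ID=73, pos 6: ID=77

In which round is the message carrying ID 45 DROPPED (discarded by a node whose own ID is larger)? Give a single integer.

Round 1: pos1(id45) recv 61: fwd; pos2(id19) recv 45: fwd; pos3(id93) recv 19: drop; pos4(id32) recv 93: fwd; pos5(id73) recv 32: drop; pos6(id77) recv 73: drop; pos0(id61) recv 77: fwd
Round 2: pos2(id19) recv 61: fwd; pos3(id93) recv 45: drop; pos5(id73) recv 93: fwd; pos1(id45) recv 77: fwd
Round 3: pos3(id93) recv 61: drop; pos6(id77) recv 93: fwd; pos2(id19) recv 77: fwd
Round 4: pos0(id61) recv 93: fwd; pos3(id93) recv 77: drop
Round 5: pos1(id45) recv 93: fwd
Round 6: pos2(id19) recv 93: fwd
Round 7: pos3(id93) recv 93: ELECTED
Message ID 45 originates at pos 1; dropped at pos 3 in round 2

Answer: 2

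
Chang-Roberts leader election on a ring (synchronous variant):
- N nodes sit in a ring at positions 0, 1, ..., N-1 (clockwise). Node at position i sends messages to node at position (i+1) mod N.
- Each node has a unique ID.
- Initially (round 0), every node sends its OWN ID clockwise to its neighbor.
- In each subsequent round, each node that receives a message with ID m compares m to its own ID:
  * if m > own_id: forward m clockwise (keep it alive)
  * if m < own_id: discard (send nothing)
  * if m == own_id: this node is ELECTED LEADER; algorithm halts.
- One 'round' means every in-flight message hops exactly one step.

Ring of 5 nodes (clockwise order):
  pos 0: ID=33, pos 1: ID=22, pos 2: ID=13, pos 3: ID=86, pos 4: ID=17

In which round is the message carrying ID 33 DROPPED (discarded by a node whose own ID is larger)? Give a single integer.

Answer: 3

Derivation:
Round 1: pos1(id22) recv 33: fwd; pos2(id13) recv 22: fwd; pos3(id86) recv 13: drop; pos4(id17) recv 86: fwd; pos0(id33) recv 17: drop
Round 2: pos2(id13) recv 33: fwd; pos3(id86) recv 22: drop; pos0(id33) recv 86: fwd
Round 3: pos3(id86) recv 33: drop; pos1(id22) recv 86: fwd
Round 4: pos2(id13) recv 86: fwd
Round 5: pos3(id86) recv 86: ELECTED
Message ID 33 originates at pos 0; dropped at pos 3 in round 3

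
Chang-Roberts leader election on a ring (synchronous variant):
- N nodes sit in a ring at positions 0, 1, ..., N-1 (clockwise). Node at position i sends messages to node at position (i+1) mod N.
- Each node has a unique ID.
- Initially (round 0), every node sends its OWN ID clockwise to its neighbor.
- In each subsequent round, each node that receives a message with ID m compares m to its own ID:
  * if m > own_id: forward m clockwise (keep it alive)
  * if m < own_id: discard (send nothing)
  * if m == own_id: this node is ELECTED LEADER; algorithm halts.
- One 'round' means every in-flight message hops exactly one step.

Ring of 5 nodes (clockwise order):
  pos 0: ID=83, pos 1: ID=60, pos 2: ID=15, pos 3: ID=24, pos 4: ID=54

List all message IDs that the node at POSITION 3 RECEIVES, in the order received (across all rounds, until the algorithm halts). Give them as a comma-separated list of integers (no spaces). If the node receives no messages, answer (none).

Round 1: pos1(id60) recv 83: fwd; pos2(id15) recv 60: fwd; pos3(id24) recv 15: drop; pos4(id54) recv 24: drop; pos0(id83) recv 54: drop
Round 2: pos2(id15) recv 83: fwd; pos3(id24) recv 60: fwd
Round 3: pos3(id24) recv 83: fwd; pos4(id54) recv 60: fwd
Round 4: pos4(id54) recv 83: fwd; pos0(id83) recv 60: drop
Round 5: pos0(id83) recv 83: ELECTED

Answer: 15,60,83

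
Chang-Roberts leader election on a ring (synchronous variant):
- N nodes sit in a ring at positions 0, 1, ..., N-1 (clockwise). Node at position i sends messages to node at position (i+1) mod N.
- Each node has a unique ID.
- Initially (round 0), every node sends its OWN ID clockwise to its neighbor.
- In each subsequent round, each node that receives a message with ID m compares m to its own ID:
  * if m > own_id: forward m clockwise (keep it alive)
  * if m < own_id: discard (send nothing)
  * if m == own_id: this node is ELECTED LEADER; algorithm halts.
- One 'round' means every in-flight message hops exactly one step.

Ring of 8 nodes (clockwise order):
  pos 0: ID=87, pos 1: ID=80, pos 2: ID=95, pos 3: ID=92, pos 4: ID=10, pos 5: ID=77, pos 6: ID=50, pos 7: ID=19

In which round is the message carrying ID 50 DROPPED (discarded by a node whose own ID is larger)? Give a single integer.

Answer: 2

Derivation:
Round 1: pos1(id80) recv 87: fwd; pos2(id95) recv 80: drop; pos3(id92) recv 95: fwd; pos4(id10) recv 92: fwd; pos5(id77) recv 10: drop; pos6(id50) recv 77: fwd; pos7(id19) recv 50: fwd; pos0(id87) recv 19: drop
Round 2: pos2(id95) recv 87: drop; pos4(id10) recv 95: fwd; pos5(id77) recv 92: fwd; pos7(id19) recv 77: fwd; pos0(id87) recv 50: drop
Round 3: pos5(id77) recv 95: fwd; pos6(id50) recv 92: fwd; pos0(id87) recv 77: drop
Round 4: pos6(id50) recv 95: fwd; pos7(id19) recv 92: fwd
Round 5: pos7(id19) recv 95: fwd; pos0(id87) recv 92: fwd
Round 6: pos0(id87) recv 95: fwd; pos1(id80) recv 92: fwd
Round 7: pos1(id80) recv 95: fwd; pos2(id95) recv 92: drop
Round 8: pos2(id95) recv 95: ELECTED
Message ID 50 originates at pos 6; dropped at pos 0 in round 2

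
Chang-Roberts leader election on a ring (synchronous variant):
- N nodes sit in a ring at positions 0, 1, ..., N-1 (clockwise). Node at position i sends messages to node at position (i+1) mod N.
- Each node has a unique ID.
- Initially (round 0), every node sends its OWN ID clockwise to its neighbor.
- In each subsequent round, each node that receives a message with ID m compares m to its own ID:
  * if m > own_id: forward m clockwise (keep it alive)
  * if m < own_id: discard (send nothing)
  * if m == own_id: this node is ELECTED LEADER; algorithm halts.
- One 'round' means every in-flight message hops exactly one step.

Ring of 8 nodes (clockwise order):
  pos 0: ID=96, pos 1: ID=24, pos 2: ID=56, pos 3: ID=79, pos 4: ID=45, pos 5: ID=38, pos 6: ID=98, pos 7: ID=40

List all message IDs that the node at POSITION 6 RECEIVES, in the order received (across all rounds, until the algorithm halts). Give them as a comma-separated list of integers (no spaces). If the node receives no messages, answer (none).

Round 1: pos1(id24) recv 96: fwd; pos2(id56) recv 24: drop; pos3(id79) recv 56: drop; pos4(id45) recv 79: fwd; pos5(id38) recv 45: fwd; pos6(id98) recv 38: drop; pos7(id40) recv 98: fwd; pos0(id96) recv 40: drop
Round 2: pos2(id56) recv 96: fwd; pos5(id38) recv 79: fwd; pos6(id98) recv 45: drop; pos0(id96) recv 98: fwd
Round 3: pos3(id79) recv 96: fwd; pos6(id98) recv 79: drop; pos1(id24) recv 98: fwd
Round 4: pos4(id45) recv 96: fwd; pos2(id56) recv 98: fwd
Round 5: pos5(id38) recv 96: fwd; pos3(id79) recv 98: fwd
Round 6: pos6(id98) recv 96: drop; pos4(id45) recv 98: fwd
Round 7: pos5(id38) recv 98: fwd
Round 8: pos6(id98) recv 98: ELECTED

Answer: 38,45,79,96,98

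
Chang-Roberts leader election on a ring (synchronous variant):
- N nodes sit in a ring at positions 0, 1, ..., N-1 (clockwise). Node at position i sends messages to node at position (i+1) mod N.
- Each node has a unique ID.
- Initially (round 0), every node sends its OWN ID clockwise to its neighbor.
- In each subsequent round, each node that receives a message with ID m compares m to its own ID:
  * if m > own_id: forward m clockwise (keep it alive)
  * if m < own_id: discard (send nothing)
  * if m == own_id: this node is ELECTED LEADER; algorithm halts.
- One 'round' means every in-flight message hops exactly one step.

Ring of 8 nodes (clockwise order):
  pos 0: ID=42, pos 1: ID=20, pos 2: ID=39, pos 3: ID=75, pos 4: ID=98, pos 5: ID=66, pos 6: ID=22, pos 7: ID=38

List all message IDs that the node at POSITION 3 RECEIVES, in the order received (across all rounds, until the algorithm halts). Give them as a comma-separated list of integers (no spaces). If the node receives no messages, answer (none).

Answer: 39,42,66,98

Derivation:
Round 1: pos1(id20) recv 42: fwd; pos2(id39) recv 20: drop; pos3(id75) recv 39: drop; pos4(id98) recv 75: drop; pos5(id66) recv 98: fwd; pos6(id22) recv 66: fwd; pos7(id38) recv 22: drop; pos0(id42) recv 38: drop
Round 2: pos2(id39) recv 42: fwd; pos6(id22) recv 98: fwd; pos7(id38) recv 66: fwd
Round 3: pos3(id75) recv 42: drop; pos7(id38) recv 98: fwd; pos0(id42) recv 66: fwd
Round 4: pos0(id42) recv 98: fwd; pos1(id20) recv 66: fwd
Round 5: pos1(id20) recv 98: fwd; pos2(id39) recv 66: fwd
Round 6: pos2(id39) recv 98: fwd; pos3(id75) recv 66: drop
Round 7: pos3(id75) recv 98: fwd
Round 8: pos4(id98) recv 98: ELECTED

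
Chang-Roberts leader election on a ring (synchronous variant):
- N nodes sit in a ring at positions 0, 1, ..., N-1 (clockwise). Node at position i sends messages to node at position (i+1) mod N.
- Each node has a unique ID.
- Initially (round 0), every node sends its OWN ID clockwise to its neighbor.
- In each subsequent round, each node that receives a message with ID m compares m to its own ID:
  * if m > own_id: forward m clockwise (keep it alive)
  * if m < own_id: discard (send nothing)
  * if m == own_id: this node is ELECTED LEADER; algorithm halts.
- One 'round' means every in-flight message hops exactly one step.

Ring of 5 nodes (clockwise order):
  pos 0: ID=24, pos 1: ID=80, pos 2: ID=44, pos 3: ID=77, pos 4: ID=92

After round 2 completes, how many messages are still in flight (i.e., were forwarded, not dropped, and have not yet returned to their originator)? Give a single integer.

Round 1: pos1(id80) recv 24: drop; pos2(id44) recv 80: fwd; pos3(id77) recv 44: drop; pos4(id92) recv 77: drop; pos0(id24) recv 92: fwd
Round 2: pos3(id77) recv 80: fwd; pos1(id80) recv 92: fwd
After round 2: 2 messages still in flight

Answer: 2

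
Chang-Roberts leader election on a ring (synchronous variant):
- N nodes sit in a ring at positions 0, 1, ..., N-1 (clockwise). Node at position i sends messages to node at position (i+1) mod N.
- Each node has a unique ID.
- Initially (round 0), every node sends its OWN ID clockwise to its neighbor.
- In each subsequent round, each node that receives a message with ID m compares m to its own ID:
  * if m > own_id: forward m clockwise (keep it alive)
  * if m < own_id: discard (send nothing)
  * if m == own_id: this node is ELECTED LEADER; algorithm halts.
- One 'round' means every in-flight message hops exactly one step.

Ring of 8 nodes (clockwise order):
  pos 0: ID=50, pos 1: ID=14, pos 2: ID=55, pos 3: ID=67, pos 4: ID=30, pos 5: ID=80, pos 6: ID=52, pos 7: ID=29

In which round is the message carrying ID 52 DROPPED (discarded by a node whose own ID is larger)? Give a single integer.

Round 1: pos1(id14) recv 50: fwd; pos2(id55) recv 14: drop; pos3(id67) recv 55: drop; pos4(id30) recv 67: fwd; pos5(id80) recv 30: drop; pos6(id52) recv 80: fwd; pos7(id29) recv 52: fwd; pos0(id50) recv 29: drop
Round 2: pos2(id55) recv 50: drop; pos5(id80) recv 67: drop; pos7(id29) recv 80: fwd; pos0(id50) recv 52: fwd
Round 3: pos0(id50) recv 80: fwd; pos1(id14) recv 52: fwd
Round 4: pos1(id14) recv 80: fwd; pos2(id55) recv 52: drop
Round 5: pos2(id55) recv 80: fwd
Round 6: pos3(id67) recv 80: fwd
Round 7: pos4(id30) recv 80: fwd
Round 8: pos5(id80) recv 80: ELECTED
Message ID 52 originates at pos 6; dropped at pos 2 in round 4

Answer: 4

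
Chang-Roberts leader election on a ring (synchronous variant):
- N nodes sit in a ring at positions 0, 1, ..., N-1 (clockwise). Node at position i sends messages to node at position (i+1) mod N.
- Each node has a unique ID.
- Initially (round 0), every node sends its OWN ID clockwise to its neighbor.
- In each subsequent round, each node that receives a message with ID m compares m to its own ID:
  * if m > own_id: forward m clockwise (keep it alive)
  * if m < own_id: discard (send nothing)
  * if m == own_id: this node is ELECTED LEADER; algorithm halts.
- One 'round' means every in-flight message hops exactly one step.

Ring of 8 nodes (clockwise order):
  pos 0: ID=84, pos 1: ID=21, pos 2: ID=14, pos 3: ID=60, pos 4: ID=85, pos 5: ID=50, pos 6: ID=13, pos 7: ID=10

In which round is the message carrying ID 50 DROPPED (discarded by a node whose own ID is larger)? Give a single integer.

Answer: 3

Derivation:
Round 1: pos1(id21) recv 84: fwd; pos2(id14) recv 21: fwd; pos3(id60) recv 14: drop; pos4(id85) recv 60: drop; pos5(id50) recv 85: fwd; pos6(id13) recv 50: fwd; pos7(id10) recv 13: fwd; pos0(id84) recv 10: drop
Round 2: pos2(id14) recv 84: fwd; pos3(id60) recv 21: drop; pos6(id13) recv 85: fwd; pos7(id10) recv 50: fwd; pos0(id84) recv 13: drop
Round 3: pos3(id60) recv 84: fwd; pos7(id10) recv 85: fwd; pos0(id84) recv 50: drop
Round 4: pos4(id85) recv 84: drop; pos0(id84) recv 85: fwd
Round 5: pos1(id21) recv 85: fwd
Round 6: pos2(id14) recv 85: fwd
Round 7: pos3(id60) recv 85: fwd
Round 8: pos4(id85) recv 85: ELECTED
Message ID 50 originates at pos 5; dropped at pos 0 in round 3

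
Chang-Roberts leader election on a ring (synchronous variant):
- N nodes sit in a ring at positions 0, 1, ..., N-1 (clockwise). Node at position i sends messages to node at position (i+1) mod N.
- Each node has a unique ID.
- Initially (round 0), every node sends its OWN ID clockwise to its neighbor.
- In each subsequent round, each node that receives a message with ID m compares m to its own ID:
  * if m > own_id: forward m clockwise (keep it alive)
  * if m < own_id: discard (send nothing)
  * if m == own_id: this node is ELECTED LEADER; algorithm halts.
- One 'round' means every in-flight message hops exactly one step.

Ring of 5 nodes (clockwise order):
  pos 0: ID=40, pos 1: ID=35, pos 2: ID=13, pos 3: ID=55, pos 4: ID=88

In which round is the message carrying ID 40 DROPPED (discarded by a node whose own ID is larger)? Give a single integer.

Round 1: pos1(id35) recv 40: fwd; pos2(id13) recv 35: fwd; pos3(id55) recv 13: drop; pos4(id88) recv 55: drop; pos0(id40) recv 88: fwd
Round 2: pos2(id13) recv 40: fwd; pos3(id55) recv 35: drop; pos1(id35) recv 88: fwd
Round 3: pos3(id55) recv 40: drop; pos2(id13) recv 88: fwd
Round 4: pos3(id55) recv 88: fwd
Round 5: pos4(id88) recv 88: ELECTED
Message ID 40 originates at pos 0; dropped at pos 3 in round 3

Answer: 3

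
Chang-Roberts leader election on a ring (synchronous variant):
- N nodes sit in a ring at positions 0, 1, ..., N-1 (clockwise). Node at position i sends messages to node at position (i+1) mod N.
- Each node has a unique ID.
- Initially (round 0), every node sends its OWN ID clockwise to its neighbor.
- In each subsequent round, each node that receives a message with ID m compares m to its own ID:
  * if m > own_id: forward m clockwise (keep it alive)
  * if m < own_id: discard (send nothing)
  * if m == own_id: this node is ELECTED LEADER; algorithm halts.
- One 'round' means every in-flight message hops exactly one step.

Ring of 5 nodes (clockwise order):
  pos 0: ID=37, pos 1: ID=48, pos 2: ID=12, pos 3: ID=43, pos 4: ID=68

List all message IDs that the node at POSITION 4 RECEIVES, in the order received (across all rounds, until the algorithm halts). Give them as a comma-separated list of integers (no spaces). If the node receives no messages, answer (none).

Round 1: pos1(id48) recv 37: drop; pos2(id12) recv 48: fwd; pos3(id43) recv 12: drop; pos4(id68) recv 43: drop; pos0(id37) recv 68: fwd
Round 2: pos3(id43) recv 48: fwd; pos1(id48) recv 68: fwd
Round 3: pos4(id68) recv 48: drop; pos2(id12) recv 68: fwd
Round 4: pos3(id43) recv 68: fwd
Round 5: pos4(id68) recv 68: ELECTED

Answer: 43,48,68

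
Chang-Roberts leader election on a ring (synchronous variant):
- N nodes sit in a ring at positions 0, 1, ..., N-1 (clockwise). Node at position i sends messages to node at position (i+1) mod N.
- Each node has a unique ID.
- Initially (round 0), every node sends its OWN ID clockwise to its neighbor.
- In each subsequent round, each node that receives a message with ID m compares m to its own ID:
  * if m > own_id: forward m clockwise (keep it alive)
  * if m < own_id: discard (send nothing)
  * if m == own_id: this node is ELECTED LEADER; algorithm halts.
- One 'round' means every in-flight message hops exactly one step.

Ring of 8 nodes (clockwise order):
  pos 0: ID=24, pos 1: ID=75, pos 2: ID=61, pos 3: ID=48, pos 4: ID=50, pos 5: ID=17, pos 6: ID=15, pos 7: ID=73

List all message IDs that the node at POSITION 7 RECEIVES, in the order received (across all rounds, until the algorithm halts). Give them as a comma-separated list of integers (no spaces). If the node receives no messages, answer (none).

Answer: 15,17,50,61,75

Derivation:
Round 1: pos1(id75) recv 24: drop; pos2(id61) recv 75: fwd; pos3(id48) recv 61: fwd; pos4(id50) recv 48: drop; pos5(id17) recv 50: fwd; pos6(id15) recv 17: fwd; pos7(id73) recv 15: drop; pos0(id24) recv 73: fwd
Round 2: pos3(id48) recv 75: fwd; pos4(id50) recv 61: fwd; pos6(id15) recv 50: fwd; pos7(id73) recv 17: drop; pos1(id75) recv 73: drop
Round 3: pos4(id50) recv 75: fwd; pos5(id17) recv 61: fwd; pos7(id73) recv 50: drop
Round 4: pos5(id17) recv 75: fwd; pos6(id15) recv 61: fwd
Round 5: pos6(id15) recv 75: fwd; pos7(id73) recv 61: drop
Round 6: pos7(id73) recv 75: fwd
Round 7: pos0(id24) recv 75: fwd
Round 8: pos1(id75) recv 75: ELECTED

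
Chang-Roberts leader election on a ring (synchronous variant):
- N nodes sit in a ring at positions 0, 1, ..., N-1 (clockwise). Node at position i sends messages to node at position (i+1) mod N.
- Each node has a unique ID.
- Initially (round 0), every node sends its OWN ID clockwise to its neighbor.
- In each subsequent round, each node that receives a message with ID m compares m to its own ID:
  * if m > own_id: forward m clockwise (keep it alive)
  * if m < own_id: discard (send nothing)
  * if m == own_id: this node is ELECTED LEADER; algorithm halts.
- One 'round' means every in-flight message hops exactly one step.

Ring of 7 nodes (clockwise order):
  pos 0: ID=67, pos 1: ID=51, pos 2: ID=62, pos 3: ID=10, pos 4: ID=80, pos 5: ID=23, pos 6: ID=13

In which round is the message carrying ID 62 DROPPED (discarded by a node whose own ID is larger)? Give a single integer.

Round 1: pos1(id51) recv 67: fwd; pos2(id62) recv 51: drop; pos3(id10) recv 62: fwd; pos4(id80) recv 10: drop; pos5(id23) recv 80: fwd; pos6(id13) recv 23: fwd; pos0(id67) recv 13: drop
Round 2: pos2(id62) recv 67: fwd; pos4(id80) recv 62: drop; pos6(id13) recv 80: fwd; pos0(id67) recv 23: drop
Round 3: pos3(id10) recv 67: fwd; pos0(id67) recv 80: fwd
Round 4: pos4(id80) recv 67: drop; pos1(id51) recv 80: fwd
Round 5: pos2(id62) recv 80: fwd
Round 6: pos3(id10) recv 80: fwd
Round 7: pos4(id80) recv 80: ELECTED
Message ID 62 originates at pos 2; dropped at pos 4 in round 2

Answer: 2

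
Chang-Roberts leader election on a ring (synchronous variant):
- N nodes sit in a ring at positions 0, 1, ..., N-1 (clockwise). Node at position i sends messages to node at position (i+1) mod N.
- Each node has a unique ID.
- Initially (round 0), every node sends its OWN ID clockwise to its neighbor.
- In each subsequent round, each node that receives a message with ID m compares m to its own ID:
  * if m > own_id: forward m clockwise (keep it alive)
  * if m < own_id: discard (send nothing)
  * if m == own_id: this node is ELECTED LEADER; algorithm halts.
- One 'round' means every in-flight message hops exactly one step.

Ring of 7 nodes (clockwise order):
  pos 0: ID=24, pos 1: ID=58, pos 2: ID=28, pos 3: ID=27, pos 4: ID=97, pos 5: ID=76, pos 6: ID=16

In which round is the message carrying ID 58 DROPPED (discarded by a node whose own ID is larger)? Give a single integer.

Answer: 3

Derivation:
Round 1: pos1(id58) recv 24: drop; pos2(id28) recv 58: fwd; pos3(id27) recv 28: fwd; pos4(id97) recv 27: drop; pos5(id76) recv 97: fwd; pos6(id16) recv 76: fwd; pos0(id24) recv 16: drop
Round 2: pos3(id27) recv 58: fwd; pos4(id97) recv 28: drop; pos6(id16) recv 97: fwd; pos0(id24) recv 76: fwd
Round 3: pos4(id97) recv 58: drop; pos0(id24) recv 97: fwd; pos1(id58) recv 76: fwd
Round 4: pos1(id58) recv 97: fwd; pos2(id28) recv 76: fwd
Round 5: pos2(id28) recv 97: fwd; pos3(id27) recv 76: fwd
Round 6: pos3(id27) recv 97: fwd; pos4(id97) recv 76: drop
Round 7: pos4(id97) recv 97: ELECTED
Message ID 58 originates at pos 1; dropped at pos 4 in round 3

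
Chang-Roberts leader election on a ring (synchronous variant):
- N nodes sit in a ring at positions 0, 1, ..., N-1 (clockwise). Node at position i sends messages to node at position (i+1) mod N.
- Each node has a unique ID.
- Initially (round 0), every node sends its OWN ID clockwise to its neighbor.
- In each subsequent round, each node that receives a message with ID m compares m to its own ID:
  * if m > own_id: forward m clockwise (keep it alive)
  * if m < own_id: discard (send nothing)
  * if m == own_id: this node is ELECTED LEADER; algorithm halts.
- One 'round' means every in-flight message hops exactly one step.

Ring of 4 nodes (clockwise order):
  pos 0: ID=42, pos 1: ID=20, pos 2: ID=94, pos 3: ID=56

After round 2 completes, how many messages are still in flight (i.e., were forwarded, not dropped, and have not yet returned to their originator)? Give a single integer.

Round 1: pos1(id20) recv 42: fwd; pos2(id94) recv 20: drop; pos3(id56) recv 94: fwd; pos0(id42) recv 56: fwd
Round 2: pos2(id94) recv 42: drop; pos0(id42) recv 94: fwd; pos1(id20) recv 56: fwd
After round 2: 2 messages still in flight

Answer: 2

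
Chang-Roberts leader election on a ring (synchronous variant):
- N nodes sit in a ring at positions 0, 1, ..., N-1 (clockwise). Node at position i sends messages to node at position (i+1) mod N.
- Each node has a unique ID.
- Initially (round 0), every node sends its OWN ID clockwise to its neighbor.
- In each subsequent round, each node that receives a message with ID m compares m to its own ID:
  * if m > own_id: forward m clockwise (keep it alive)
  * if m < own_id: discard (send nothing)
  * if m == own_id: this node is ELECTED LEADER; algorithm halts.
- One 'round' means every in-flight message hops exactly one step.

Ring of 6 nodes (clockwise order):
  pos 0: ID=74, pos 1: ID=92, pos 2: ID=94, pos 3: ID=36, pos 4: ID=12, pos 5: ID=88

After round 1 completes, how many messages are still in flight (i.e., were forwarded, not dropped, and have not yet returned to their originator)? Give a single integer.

Answer: 3

Derivation:
Round 1: pos1(id92) recv 74: drop; pos2(id94) recv 92: drop; pos3(id36) recv 94: fwd; pos4(id12) recv 36: fwd; pos5(id88) recv 12: drop; pos0(id74) recv 88: fwd
After round 1: 3 messages still in flight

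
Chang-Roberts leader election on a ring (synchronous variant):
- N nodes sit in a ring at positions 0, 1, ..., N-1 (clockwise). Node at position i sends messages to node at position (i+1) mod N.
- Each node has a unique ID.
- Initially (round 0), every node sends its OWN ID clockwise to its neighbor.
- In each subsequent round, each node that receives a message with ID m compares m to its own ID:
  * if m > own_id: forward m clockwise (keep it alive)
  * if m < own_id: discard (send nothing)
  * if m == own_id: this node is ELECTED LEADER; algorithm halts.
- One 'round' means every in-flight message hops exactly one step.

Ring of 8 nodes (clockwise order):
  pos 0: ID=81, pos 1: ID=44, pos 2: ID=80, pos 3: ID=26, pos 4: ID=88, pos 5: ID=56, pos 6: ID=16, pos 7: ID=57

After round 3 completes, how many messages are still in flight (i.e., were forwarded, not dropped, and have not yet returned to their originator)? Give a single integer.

Round 1: pos1(id44) recv 81: fwd; pos2(id80) recv 44: drop; pos3(id26) recv 80: fwd; pos4(id88) recv 26: drop; pos5(id56) recv 88: fwd; pos6(id16) recv 56: fwd; pos7(id57) recv 16: drop; pos0(id81) recv 57: drop
Round 2: pos2(id80) recv 81: fwd; pos4(id88) recv 80: drop; pos6(id16) recv 88: fwd; pos7(id57) recv 56: drop
Round 3: pos3(id26) recv 81: fwd; pos7(id57) recv 88: fwd
After round 3: 2 messages still in flight

Answer: 2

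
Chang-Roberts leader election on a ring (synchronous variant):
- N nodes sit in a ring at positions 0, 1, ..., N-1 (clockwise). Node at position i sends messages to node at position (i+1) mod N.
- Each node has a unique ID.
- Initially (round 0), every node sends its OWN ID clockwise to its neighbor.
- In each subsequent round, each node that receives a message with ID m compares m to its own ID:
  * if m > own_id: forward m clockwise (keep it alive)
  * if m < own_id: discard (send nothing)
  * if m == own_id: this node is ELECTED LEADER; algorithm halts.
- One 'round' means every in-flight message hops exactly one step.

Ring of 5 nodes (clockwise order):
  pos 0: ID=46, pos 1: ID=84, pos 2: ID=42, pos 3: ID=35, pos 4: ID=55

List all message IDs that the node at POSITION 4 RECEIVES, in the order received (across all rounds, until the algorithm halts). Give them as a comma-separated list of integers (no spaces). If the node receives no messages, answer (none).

Round 1: pos1(id84) recv 46: drop; pos2(id42) recv 84: fwd; pos3(id35) recv 42: fwd; pos4(id55) recv 35: drop; pos0(id46) recv 55: fwd
Round 2: pos3(id35) recv 84: fwd; pos4(id55) recv 42: drop; pos1(id84) recv 55: drop
Round 3: pos4(id55) recv 84: fwd
Round 4: pos0(id46) recv 84: fwd
Round 5: pos1(id84) recv 84: ELECTED

Answer: 35,42,84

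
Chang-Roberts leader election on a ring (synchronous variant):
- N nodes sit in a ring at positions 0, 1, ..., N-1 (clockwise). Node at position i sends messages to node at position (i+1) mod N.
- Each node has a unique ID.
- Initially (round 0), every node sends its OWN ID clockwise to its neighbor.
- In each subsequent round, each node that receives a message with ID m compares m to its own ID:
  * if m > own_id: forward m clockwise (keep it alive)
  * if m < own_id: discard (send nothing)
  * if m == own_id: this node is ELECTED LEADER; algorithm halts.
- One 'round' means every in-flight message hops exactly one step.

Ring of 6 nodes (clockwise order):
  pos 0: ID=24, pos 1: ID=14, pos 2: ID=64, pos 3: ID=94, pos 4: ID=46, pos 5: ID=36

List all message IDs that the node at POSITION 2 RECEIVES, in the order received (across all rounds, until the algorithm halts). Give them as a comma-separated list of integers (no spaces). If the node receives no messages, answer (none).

Round 1: pos1(id14) recv 24: fwd; pos2(id64) recv 14: drop; pos3(id94) recv 64: drop; pos4(id46) recv 94: fwd; pos5(id36) recv 46: fwd; pos0(id24) recv 36: fwd
Round 2: pos2(id64) recv 24: drop; pos5(id36) recv 94: fwd; pos0(id24) recv 46: fwd; pos1(id14) recv 36: fwd
Round 3: pos0(id24) recv 94: fwd; pos1(id14) recv 46: fwd; pos2(id64) recv 36: drop
Round 4: pos1(id14) recv 94: fwd; pos2(id64) recv 46: drop
Round 5: pos2(id64) recv 94: fwd
Round 6: pos3(id94) recv 94: ELECTED

Answer: 14,24,36,46,94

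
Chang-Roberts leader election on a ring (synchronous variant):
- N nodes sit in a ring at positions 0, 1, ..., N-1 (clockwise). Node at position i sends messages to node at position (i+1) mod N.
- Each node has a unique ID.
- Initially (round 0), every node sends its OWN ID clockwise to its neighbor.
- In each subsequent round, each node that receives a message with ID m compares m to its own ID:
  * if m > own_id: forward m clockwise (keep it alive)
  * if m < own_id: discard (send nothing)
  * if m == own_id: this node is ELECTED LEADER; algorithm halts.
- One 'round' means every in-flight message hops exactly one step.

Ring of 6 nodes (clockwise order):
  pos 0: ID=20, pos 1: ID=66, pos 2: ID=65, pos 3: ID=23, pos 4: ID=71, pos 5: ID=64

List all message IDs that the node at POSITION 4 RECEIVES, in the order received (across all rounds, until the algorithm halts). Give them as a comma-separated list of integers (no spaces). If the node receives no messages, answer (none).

Round 1: pos1(id66) recv 20: drop; pos2(id65) recv 66: fwd; pos3(id23) recv 65: fwd; pos4(id71) recv 23: drop; pos5(id64) recv 71: fwd; pos0(id20) recv 64: fwd
Round 2: pos3(id23) recv 66: fwd; pos4(id71) recv 65: drop; pos0(id20) recv 71: fwd; pos1(id66) recv 64: drop
Round 3: pos4(id71) recv 66: drop; pos1(id66) recv 71: fwd
Round 4: pos2(id65) recv 71: fwd
Round 5: pos3(id23) recv 71: fwd
Round 6: pos4(id71) recv 71: ELECTED

Answer: 23,65,66,71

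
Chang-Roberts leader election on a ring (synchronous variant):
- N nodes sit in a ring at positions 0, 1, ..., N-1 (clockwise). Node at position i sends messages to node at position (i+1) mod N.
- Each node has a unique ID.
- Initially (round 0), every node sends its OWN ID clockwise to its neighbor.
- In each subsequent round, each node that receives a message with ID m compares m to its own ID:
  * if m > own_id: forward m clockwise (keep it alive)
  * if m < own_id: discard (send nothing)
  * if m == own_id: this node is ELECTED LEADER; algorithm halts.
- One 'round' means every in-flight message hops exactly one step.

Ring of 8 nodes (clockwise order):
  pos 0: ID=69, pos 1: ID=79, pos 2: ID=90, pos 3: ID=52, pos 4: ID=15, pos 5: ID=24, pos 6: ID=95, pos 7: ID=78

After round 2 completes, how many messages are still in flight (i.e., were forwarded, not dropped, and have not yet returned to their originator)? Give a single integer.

Round 1: pos1(id79) recv 69: drop; pos2(id90) recv 79: drop; pos3(id52) recv 90: fwd; pos4(id15) recv 52: fwd; pos5(id24) recv 15: drop; pos6(id95) recv 24: drop; pos7(id78) recv 95: fwd; pos0(id69) recv 78: fwd
Round 2: pos4(id15) recv 90: fwd; pos5(id24) recv 52: fwd; pos0(id69) recv 95: fwd; pos1(id79) recv 78: drop
After round 2: 3 messages still in flight

Answer: 3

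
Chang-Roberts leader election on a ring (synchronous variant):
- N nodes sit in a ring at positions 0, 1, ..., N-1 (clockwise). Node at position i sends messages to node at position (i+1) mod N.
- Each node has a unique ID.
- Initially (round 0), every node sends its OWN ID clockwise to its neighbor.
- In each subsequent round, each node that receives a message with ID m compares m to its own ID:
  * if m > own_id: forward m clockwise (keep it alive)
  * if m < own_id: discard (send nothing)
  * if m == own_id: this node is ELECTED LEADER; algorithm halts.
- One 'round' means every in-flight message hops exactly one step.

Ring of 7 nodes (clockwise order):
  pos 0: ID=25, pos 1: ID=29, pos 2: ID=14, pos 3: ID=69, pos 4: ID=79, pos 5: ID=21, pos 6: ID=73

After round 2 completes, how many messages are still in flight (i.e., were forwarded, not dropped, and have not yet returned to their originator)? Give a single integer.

Round 1: pos1(id29) recv 25: drop; pos2(id14) recv 29: fwd; pos3(id69) recv 14: drop; pos4(id79) recv 69: drop; pos5(id21) recv 79: fwd; pos6(id73) recv 21: drop; pos0(id25) recv 73: fwd
Round 2: pos3(id69) recv 29: drop; pos6(id73) recv 79: fwd; pos1(id29) recv 73: fwd
After round 2: 2 messages still in flight

Answer: 2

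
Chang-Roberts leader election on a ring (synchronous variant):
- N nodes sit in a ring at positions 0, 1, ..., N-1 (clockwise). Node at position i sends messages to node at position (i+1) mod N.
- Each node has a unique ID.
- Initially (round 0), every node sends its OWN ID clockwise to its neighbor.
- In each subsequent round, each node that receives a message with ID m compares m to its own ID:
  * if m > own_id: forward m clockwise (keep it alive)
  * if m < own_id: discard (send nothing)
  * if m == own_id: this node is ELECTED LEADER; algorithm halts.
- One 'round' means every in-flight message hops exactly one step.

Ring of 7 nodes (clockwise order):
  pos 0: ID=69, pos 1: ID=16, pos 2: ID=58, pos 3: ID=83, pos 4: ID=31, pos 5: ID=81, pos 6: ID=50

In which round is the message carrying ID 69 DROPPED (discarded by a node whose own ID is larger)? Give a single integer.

Answer: 3

Derivation:
Round 1: pos1(id16) recv 69: fwd; pos2(id58) recv 16: drop; pos3(id83) recv 58: drop; pos4(id31) recv 83: fwd; pos5(id81) recv 31: drop; pos6(id50) recv 81: fwd; pos0(id69) recv 50: drop
Round 2: pos2(id58) recv 69: fwd; pos5(id81) recv 83: fwd; pos0(id69) recv 81: fwd
Round 3: pos3(id83) recv 69: drop; pos6(id50) recv 83: fwd; pos1(id16) recv 81: fwd
Round 4: pos0(id69) recv 83: fwd; pos2(id58) recv 81: fwd
Round 5: pos1(id16) recv 83: fwd; pos3(id83) recv 81: drop
Round 6: pos2(id58) recv 83: fwd
Round 7: pos3(id83) recv 83: ELECTED
Message ID 69 originates at pos 0; dropped at pos 3 in round 3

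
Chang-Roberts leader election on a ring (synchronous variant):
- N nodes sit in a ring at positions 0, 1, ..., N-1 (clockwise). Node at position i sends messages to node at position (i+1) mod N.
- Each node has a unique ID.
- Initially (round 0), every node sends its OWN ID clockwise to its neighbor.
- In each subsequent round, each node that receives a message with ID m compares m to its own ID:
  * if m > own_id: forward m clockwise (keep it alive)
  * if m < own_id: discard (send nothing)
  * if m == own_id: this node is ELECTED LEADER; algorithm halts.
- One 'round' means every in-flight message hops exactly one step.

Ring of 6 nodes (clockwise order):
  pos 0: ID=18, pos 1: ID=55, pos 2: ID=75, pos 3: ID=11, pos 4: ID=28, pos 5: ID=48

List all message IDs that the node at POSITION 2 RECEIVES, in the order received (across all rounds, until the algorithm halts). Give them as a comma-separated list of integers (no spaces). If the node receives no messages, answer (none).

Answer: 55,75

Derivation:
Round 1: pos1(id55) recv 18: drop; pos2(id75) recv 55: drop; pos3(id11) recv 75: fwd; pos4(id28) recv 11: drop; pos5(id48) recv 28: drop; pos0(id18) recv 48: fwd
Round 2: pos4(id28) recv 75: fwd; pos1(id55) recv 48: drop
Round 3: pos5(id48) recv 75: fwd
Round 4: pos0(id18) recv 75: fwd
Round 5: pos1(id55) recv 75: fwd
Round 6: pos2(id75) recv 75: ELECTED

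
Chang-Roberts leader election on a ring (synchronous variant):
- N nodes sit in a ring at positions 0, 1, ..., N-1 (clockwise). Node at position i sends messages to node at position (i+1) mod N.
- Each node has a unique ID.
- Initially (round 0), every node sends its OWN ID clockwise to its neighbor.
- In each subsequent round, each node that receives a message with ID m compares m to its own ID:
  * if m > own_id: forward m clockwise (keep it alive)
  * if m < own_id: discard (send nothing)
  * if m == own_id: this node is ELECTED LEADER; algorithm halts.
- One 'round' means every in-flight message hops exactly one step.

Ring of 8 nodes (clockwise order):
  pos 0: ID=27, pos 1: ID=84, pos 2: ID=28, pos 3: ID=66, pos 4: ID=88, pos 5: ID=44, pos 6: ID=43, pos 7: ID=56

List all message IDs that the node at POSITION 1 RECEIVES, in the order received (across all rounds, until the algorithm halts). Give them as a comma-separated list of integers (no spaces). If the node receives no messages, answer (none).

Answer: 27,56,88

Derivation:
Round 1: pos1(id84) recv 27: drop; pos2(id28) recv 84: fwd; pos3(id66) recv 28: drop; pos4(id88) recv 66: drop; pos5(id44) recv 88: fwd; pos6(id43) recv 44: fwd; pos7(id56) recv 43: drop; pos0(id27) recv 56: fwd
Round 2: pos3(id66) recv 84: fwd; pos6(id43) recv 88: fwd; pos7(id56) recv 44: drop; pos1(id84) recv 56: drop
Round 3: pos4(id88) recv 84: drop; pos7(id56) recv 88: fwd
Round 4: pos0(id27) recv 88: fwd
Round 5: pos1(id84) recv 88: fwd
Round 6: pos2(id28) recv 88: fwd
Round 7: pos3(id66) recv 88: fwd
Round 8: pos4(id88) recv 88: ELECTED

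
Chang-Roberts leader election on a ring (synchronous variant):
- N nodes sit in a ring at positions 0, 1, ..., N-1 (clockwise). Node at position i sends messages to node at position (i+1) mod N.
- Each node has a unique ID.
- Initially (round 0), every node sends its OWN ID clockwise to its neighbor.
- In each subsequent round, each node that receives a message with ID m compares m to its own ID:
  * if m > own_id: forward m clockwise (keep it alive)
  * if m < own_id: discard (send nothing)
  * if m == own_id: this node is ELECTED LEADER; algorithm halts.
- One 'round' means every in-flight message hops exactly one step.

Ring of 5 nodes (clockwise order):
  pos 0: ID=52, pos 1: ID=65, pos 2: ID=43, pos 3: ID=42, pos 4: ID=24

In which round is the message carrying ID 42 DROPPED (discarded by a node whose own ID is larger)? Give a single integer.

Answer: 2

Derivation:
Round 1: pos1(id65) recv 52: drop; pos2(id43) recv 65: fwd; pos3(id42) recv 43: fwd; pos4(id24) recv 42: fwd; pos0(id52) recv 24: drop
Round 2: pos3(id42) recv 65: fwd; pos4(id24) recv 43: fwd; pos0(id52) recv 42: drop
Round 3: pos4(id24) recv 65: fwd; pos0(id52) recv 43: drop
Round 4: pos0(id52) recv 65: fwd
Round 5: pos1(id65) recv 65: ELECTED
Message ID 42 originates at pos 3; dropped at pos 0 in round 2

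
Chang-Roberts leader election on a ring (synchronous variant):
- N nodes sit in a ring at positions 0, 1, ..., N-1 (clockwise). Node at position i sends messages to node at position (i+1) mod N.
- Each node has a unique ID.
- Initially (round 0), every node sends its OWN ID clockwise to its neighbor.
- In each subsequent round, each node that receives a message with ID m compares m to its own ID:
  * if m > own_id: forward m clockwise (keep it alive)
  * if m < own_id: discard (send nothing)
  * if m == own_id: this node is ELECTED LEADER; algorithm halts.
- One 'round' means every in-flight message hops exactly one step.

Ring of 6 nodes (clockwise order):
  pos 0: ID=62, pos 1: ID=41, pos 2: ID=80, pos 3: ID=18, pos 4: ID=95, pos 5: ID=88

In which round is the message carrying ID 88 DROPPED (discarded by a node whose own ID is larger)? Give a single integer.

Round 1: pos1(id41) recv 62: fwd; pos2(id80) recv 41: drop; pos3(id18) recv 80: fwd; pos4(id95) recv 18: drop; pos5(id88) recv 95: fwd; pos0(id62) recv 88: fwd
Round 2: pos2(id80) recv 62: drop; pos4(id95) recv 80: drop; pos0(id62) recv 95: fwd; pos1(id41) recv 88: fwd
Round 3: pos1(id41) recv 95: fwd; pos2(id80) recv 88: fwd
Round 4: pos2(id80) recv 95: fwd; pos3(id18) recv 88: fwd
Round 5: pos3(id18) recv 95: fwd; pos4(id95) recv 88: drop
Round 6: pos4(id95) recv 95: ELECTED
Message ID 88 originates at pos 5; dropped at pos 4 in round 5

Answer: 5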